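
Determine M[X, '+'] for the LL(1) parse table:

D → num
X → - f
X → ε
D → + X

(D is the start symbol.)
Empty (error entry)

To find M[X, '+'], we find productions for X where '+' is in the predict set (PREDICT(N → α) = (FIRST(α) \ {ε}) ∪ (FOLLOW(N) if α ⇒* ε)).

Relevant sets:
  FOLLOW(X) = { $ }

X → - f: PREDICT = { '-' }
X → ε: PREDICT = { $ }

M[X, '+'] is empty (no production applies)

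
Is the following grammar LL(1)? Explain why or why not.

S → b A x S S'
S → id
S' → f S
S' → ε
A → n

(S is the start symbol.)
No. Predict set conflict for S': { 'f' }

Relevant sets:
  FOLLOW(S') = { $, 'f' }

For S:
  PREDICT(S → b A x S S') = { 'b' }
  PREDICT(S → id) = { 'id' }
For S':
  PREDICT(S' → f S) = { 'f' }
  PREDICT(S' → ε) = { $, 'f' }
A has a single production, so nothing to check there.

Conflict found: Predict set conflict for S': { 'f' }
The grammar is NOT LL(1).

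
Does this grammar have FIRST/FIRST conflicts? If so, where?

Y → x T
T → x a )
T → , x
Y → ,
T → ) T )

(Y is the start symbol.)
Productions for Y:
  Y → x T: FIRST = { 'x' }
  Y → ,: FIRST = { ',' }
Productions for T:
  T → x a ): FIRST = { 'x' }
  T → , x: FIRST = { ',' }
  T → ) T ): FIRST = { ')' }

All alternatives of each non-terminal have pairwise disjoint FIRST sets.

Answer: No FIRST/FIRST conflicts.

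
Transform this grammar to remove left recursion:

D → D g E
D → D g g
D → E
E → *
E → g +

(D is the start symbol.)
D is directly left-recursive. The standard transformation for
  A → A α₁ | ... | A α_m | β₁ | ... | β_n
is
  A  → β₁ A' | ... | β_n A'
  A' → α₁ A' | ... | α_m A' | ε

D → E becomes D → E D'
D → D g E becomes D' → g E D'
D → D g g becomes D' → g g D'
Add D' → ε

Productions for other non-terminals are unchanged:
  E → *
  E → g +

Resulting grammar:
D → E D'
D' → g E D'
D' → g g D'
D' → ε
E → *
E → g +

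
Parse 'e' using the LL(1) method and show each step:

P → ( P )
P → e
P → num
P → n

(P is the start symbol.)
LL(1) parsing maintains a stack (initially the start symbol over $) and the input. At each step: if the stack top is a terminal, match it against the current input token; if it is a non-terminal N, replace it with the RHS of M[N, lookahead] (the unique production whose predict set contains the lookahead).

Stack is shown with the top on the left.

Stack  Input  Action
--------------------
P $    e $    output P → e
e $    e $    match 'e'
$      $      accept

The string is accepted.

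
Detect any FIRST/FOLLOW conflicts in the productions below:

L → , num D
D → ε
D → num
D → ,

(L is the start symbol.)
No FIRST/FOLLOW conflicts.

Nullable non-terminals: D.

D: nullable alternative(s) D → ε; FOLLOW(D) = { $ }
  D → ε: FIRST \ {ε} = { } — this is the only nullable alternative, skip
  D → num: FIRST \ {ε} = { 'num' } — disjoint from FOLLOW(D)
  D → ,: FIRST \ {ε} = { ',' } — disjoint from FOLLOW(D)

L has no nullable alternative, so no FIRST/FOLLOW check is needed there.

No FIRST/FOLLOW conflicts found.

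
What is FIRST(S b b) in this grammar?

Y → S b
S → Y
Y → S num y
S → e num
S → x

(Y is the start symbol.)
FIRST sets of the non-terminals involved (from the grammar, by fixed-point iteration):
  FIRST(S) = { 'e', 'x' }

To compute FIRST(S b b), process the symbols left to right:
Symbol S is a non-terminal. Add FIRST(S) \ {ε} = { 'e', 'x' }
S is not nullable (ε ∉ FIRST(S)), so stop here.
FIRST(S b b) = { 'e', 'x' }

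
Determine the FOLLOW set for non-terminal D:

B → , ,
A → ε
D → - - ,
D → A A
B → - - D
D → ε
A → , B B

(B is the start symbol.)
{ $, ',', '-' }

In B → - - D: D is at the end, add FOLLOW(B)

The FOLLOW sets referred to above (computed the same way, to a fixed point):
  FOLLOW(B) = { $, ',', '-' }

Taking the union: FOLLOW(D) = { $, ',', '-' }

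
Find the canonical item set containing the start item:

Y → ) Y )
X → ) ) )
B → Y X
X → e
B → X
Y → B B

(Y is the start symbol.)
First, augment the grammar with Y' → Y
I₀ = CLOSURE({ [Y' → . Y] }):
  [Y' → . Y] has the dot before Y: add [Y → . ) Y )], [Y → . B B]
  [Y → . B B] has the dot before B: add [B → . Y X], [B → . X]
  [B → . X] has the dot before X: add [X → . ) ) )], [X → . e]
No further items can be added.

I₀ = { [B → . X], [B → . Y X], [X → . ) ) )], [X → . e], [Y → . ) Y )], [Y → . B B], [Y' → . Y] }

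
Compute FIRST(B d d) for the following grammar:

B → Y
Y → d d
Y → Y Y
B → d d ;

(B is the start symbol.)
{ 'd' }

FIRST sets of the non-terminals involved (from the grammar, by fixed-point iteration):
  FIRST(B) = { 'd' }

To compute FIRST(B d d), process the symbols left to right:
Symbol B is a non-terminal. Add FIRST(B) \ {ε} = { 'd' }
B is not nullable (ε ∉ FIRST(B)), so stop here.
FIRST(B d d) = { 'd' }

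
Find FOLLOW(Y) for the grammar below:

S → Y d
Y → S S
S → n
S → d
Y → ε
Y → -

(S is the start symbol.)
To compute FOLLOW(Y), find every occurrence of Y on a right-hand side N → α Y β: add FIRST(β) \ {ε}, and if β is empty or nullable also add FOLLOW(N). Iterate to a fixed point.

In S → Y d: Y is followed by d, add FIRST(d) \ {ε} = { 'd' }

Taking the union: FOLLOW(Y) = { 'd' }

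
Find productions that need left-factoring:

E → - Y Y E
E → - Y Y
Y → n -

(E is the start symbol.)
Left-factoring is needed when two productions for the same non-terminal
share a common prefix on the right-hand side.

Productions for E:
  E → - Y Y E
  E → - Y Y

Found common prefix '- Y Y' in productions for E

Answer: Yes, E has productions with common prefix '- Y Y'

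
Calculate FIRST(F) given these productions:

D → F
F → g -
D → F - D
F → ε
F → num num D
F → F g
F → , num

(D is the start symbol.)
{ ',', 'g', 'num', ε }

From F → g -:
  - g is a terminal: add 'g' and stop
From F → ε:
  - ε-production, so ε ∈ FIRST(F)
From F → num num D:
  - num is a terminal: add 'num' and stop
From F → F g:
  - F is the symbol being defined: contributes nothing new
    F is nullable, so continue to the next symbol
  - g is a terminal: add 'g' and stop
From F → , num:
  - ',' is a terminal: add ',' and stop

Collecting: FIRST(F) = { ',', 'g', 'num', ε }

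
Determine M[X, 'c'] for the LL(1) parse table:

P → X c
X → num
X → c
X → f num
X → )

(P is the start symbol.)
To find M[X, 'c'], we find productions for X where 'c' is in the predict set (PREDICT(N → α) = (FIRST(α) \ {ε}) ∪ (FOLLOW(N) if α ⇒* ε)).

X → num: PREDICT = { 'num' }
X → c: PREDICT = { 'c' }
  'c' is in predict set, so this production goes in M[X, 'c']
X → f num: PREDICT = { 'f' }
X → ): PREDICT = { ')' }

M[X, 'c'] = X → c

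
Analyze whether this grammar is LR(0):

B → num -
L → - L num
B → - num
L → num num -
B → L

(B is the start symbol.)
A grammar is LR(0) if no state in the canonical LR(0) collection has:
  - both a shift item (dot before a terminal) and a complete item (shift-reduce conflict), or
  - two or more complete items (reduce-reduce conflict; the accept item [B' → B .] counts as a complete item here).

Augment with B' → B and build the canonical LR(0) collection (I0 = CLOSURE({[B' → . B]}), then GOTO on every symbol after a dot until no new states appear). It has 13 states:
  I0: { [B → . - num], [B → . L], [B → . num -], [B' → . B], [L → . - L num], [L → . num num -] }  — shift
  I1: { [B → - . num], [L → - . L num], [L → . - L num], [L → . num num -] }  — shift
  I2: { [B' → B .] }  — accept
  I3: { [B → L .] }  — reduce
  I4: { [B → num . -], [L → num . num -] }  — shift
  I5: { [B → num - .] }  — reduce
  I6: { [L → num num . -] }  — shift
  I7: { [L → num num - .] }  — reduce
  I8: { [L → - . L num], [L → . - L num], [L → . num num -] }  — shift
  I9: { [L → - L . num] }  — shift
  I10: { [B → - num .], [L → num . num -] }  — shift, reduce
  I11: { [L → - L num .] }  — reduce
  I12: { [L → num . num -] }  — shift

Conflict in state I10:
  Shift-reduce conflict between [B → - num .] and [L → num . num -]
So the grammar is NOT LR(0).

Answer: No. Shift-reduce conflict between [B → - num .] and [L → num . num -]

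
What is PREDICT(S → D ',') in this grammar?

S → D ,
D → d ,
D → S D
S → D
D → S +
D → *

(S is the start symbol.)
PREDICT(S → D ',') = (FIRST(RHS) \ {ε}) ∪ (FOLLOW(S) if ε ∈ FIRST(RHS), i.e. RHS ⇒* ε)
FIRST(D) = { '*', 'd' }
FIRST(D ',') = { '*', 'd' }
ε ∉ FIRST(D ','), so FOLLOW(S) is not added.
PREDICT(S → D ',') = { '*', 'd' }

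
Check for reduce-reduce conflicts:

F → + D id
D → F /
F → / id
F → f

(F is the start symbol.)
No reduce-reduce conflicts

A reduce-reduce conflict occurs when an LR(0) state has two complete items [A → α .] and [B → β .] — both call for a reduction, and with no lookahead the parser cannot choose between them.

Augment with F' → F and build the canonical LR(0) collection (I0 = CLOSURE({[F' → . F]}), then GOTO on every symbol after a dot until no new states appear). It has 10 states:
  I0: { [F → . + D id], [F → . / id], [F → . f], [F' → . F] }  — shift
  I1: { [D → . F /], [F → + . D id], [F → . + D id], [F → . / id], [F → . f] }  — shift
  I2: { [F → / . id] }  — shift
  I3: { [F' → F .] }  — accept
  I4: { [F → f .] }  — reduce
  I5: { [F → / id .] }  — reduce
  I6: { [F → + D . id] }  — shift
  I7: { [D → F . /] }  — shift
  I8: { [D → F / .] }  — reduce
  I9: { [F → + D id .] }  — reduce

No state contains more than one complete item.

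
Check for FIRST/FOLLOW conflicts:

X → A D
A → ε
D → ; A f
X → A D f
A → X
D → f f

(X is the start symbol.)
Yes. A → X with FOLLOW(A) on { ';', 'f' }

A FIRST/FOLLOW conflict occurs when a non-terminal N has a nullable alternative N → β (β ⇒* ε) and another alternative N → α with FIRST(α) ∩ FOLLOW(N) ≠ ∅: on such a lookahead the parser cannot decide between expanding α and letting N vanish via β.

Nullable non-terminals: A.
FIRST sets used below: FIRST(X) = { ';', 'f' }

A: nullable alternative(s) A → ε; FOLLOW(A) = { ';', 'f' }
  A → ε: FIRST \ {ε} = { } — this is the only nullable alternative, skip
  A → X: FIRST \ {ε} = { ';', 'f' } — overlaps FOLLOW(A) on { ';', 'f' }: CONFLICT

D, X have no nullable alternative, so no FIRST/FOLLOW check is needed there.

So the grammar has 1 FIRST/FOLLOW conflict (marked CONFLICT above).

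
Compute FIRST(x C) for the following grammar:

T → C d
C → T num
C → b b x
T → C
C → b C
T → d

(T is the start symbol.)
To compute FIRST(x C), process the symbols left to right:
Symbol x is a terminal. Add 'x' and stop.
FIRST(x C) = { 'x' }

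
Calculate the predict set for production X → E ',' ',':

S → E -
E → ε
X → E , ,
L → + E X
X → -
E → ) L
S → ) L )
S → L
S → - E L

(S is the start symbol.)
{ ')', ',' }

PREDICT(X → E ',' ',') = (FIRST(RHS) \ {ε}) ∪ (FOLLOW(X) if ε ∈ FIRST(RHS), i.e. RHS ⇒* ε)
FIRST(E) = { ')', ε }
FIRST(E ',' ',') = { ')', ',' }
ε ∉ FIRST(E ',' ','), so FOLLOW(X) is not added.
PREDICT(X → E ',' ',') = { ')', ',' }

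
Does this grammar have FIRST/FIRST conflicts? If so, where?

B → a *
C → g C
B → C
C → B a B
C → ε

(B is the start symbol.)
Yes. B → a '*' / B → C on { 'a' }; C → g C / C → B a B on { 'g' }

A FIRST/FIRST conflict occurs when two productions N → α and N → β for the same non-terminal have FIRST(α) ∩ FIRST(β) ≠ ∅ (with ε ∈ FIRST of a nullable right-hand side, so two nullable alternatives also conflict).

FIRST sets of the non-terminals at (or reachable through a nullable prefix from) the front of some alternative:
  FIRST(C) = { 'a', 'g', ε }
  FIRST(B) = { 'a', 'g', ε }

Productions for B:
  B → a *: FIRST = { 'a' }
  B → C: FIRST = { 'a', 'g', ε }
Productions for C:
  C → g C: FIRST = { 'g' }
  C → B a B: FIRST = { 'a', 'g' }
  C → ε: FIRST = { ε }

Conflict for B: B → a * and B → C
  Overlap: { 'a' }
Conflict for C: C → g C and C → B a B
  Overlap: { 'g' }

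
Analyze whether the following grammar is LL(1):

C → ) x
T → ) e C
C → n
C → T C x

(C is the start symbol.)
No. Predict set conflict for C: { ')' }

Relevant sets:
  FIRST(T) = { ')' }

For C:
  PREDICT(C → ')' x) = { ')' }
  PREDICT(C → n) = { 'n' }
  PREDICT(C → T C x) = { ')' }
T has a single production, so nothing to check there.

Conflict found: Predict set conflict for C: { ')' }
The grammar is NOT LL(1).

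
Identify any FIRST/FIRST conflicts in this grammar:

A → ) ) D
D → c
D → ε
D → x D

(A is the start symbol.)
A FIRST/FIRST conflict occurs when two productions N → α and N → β for the same non-terminal have FIRST(α) ∩ FIRST(β) ≠ ∅ (with ε ∈ FIRST of a nullable right-hand side, so two nullable alternatives also conflict).

Productions for D:
  D → c: FIRST = { 'c' }
  D → ε: FIRST = { ε }
  D → x D: FIRST = { 'x' }
A has only one production, so no FIRST/FIRST conflict is possible there.

All alternatives of each non-terminal have pairwise disjoint FIRST sets.

Answer: No FIRST/FIRST conflicts.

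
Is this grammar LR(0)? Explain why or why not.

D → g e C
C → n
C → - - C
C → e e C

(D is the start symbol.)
Yes, the grammar is LR(0)

A grammar is LR(0) if no state in the canonical LR(0) collection has:
  - both a shift item (dot before a terminal) and a complete item (shift-reduce conflict), or
  - two or more complete items (reduce-reduce conflict; the accept item [D' → D .] counts as a complete item here).

Augment with D' → D and build the canonical LR(0) collection (I0 = CLOSURE({[D' → . D]}), then GOTO on every symbol after a dot until no new states appear). It has 12 states:
  I0: { [D → . g e C], [D' → . D] }  — shift
  I1: { [D' → D .] }  — accept
  I2: { [D → g . e C] }  — shift
  I3: { [C → . - - C], [C → . e e C], [C → . n], [D → g e . C] }  — shift
  I4: { [C → - . - C] }  — shift
  I5: { [D → g e C .] }  — reduce
  I6: { [C → e . e C] }  — shift
  I7: { [C → n .] }  — reduce
  I8: { [C → . - - C], [C → . e e C], [C → . n], [C → e e . C] }  — shift
  I9: { [C → e e C .] }  — reduce
  I10: { [C → - - . C], [C → . - - C], [C → . e e C], [C → . n] }  — shift
  I11: { [C → - - C .] }  — reduce

Every state is either a pure shift/goto state or contains exactly one complete item and nothing to shift — no conflicts. The grammar is LR(0).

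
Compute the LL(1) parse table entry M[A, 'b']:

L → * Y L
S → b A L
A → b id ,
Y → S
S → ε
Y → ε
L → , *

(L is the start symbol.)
A → b id ,

To find M[A, 'b'], we find productions for A where 'b' is in the predict set (PREDICT(N → α) = (FIRST(α) \ {ε}) ∪ (FOLLOW(N) if α ⇒* ε)).

A → b id ,: PREDICT = { 'b' }
  'b' is in predict set, so this production goes in M[A, 'b']

M[A, 'b'] = A → b id ,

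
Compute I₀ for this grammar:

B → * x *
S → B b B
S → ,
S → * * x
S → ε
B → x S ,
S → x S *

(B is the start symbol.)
First, augment the grammar with B' → B
I₀ = CLOSURE({ [B' → . B] }):
  [B' → . B] has the dot before B: add [B → . * x *], [B → . x S ,]
No further items can be added.

I₀ = { [B → . * x *], [B → . x S ,], [B' → . B] }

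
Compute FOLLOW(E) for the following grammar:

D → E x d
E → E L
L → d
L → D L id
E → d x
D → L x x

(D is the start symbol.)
In D → E x d: E is followed by x d, add FIRST(x d) \ {ε} = { 'x' }
In E → E L: E is followed by L, add FIRST(L) \ {ε} = { 'd' }

Taking the union: FOLLOW(E) = { 'd', 'x' }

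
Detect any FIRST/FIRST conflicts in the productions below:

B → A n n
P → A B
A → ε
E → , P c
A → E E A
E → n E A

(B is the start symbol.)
A FIRST/FIRST conflict occurs when two productions N → α and N → β for the same non-terminal have FIRST(α) ∩ FIRST(β) ≠ ∅ (with ε ∈ FIRST of a nullable right-hand side, so two nullable alternatives also conflict).

FIRST sets of the non-terminals at (or reachable through a nullable prefix from) the front of some alternative:
  FIRST(E) = { ',', 'n' }

Productions for A:
  A → ε: FIRST = { ε }
  A → E E A: FIRST = { ',', 'n' }
Productions for E:
  E → , P c: FIRST = { ',' }
  E → n E A: FIRST = { 'n' }
B, P have only one production, so no FIRST/FIRST conflict is possible there.

All alternatives of each non-terminal have pairwise disjoint FIRST sets.

Answer: No FIRST/FIRST conflicts.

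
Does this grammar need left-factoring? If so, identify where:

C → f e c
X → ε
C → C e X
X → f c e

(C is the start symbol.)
Left-factoring is needed when two productions for the same non-terminal
share a common prefix on the right-hand side.

Productions for C:
  C → f e c
  C → C e X
Productions for X:
  X → ε
  X → f c e

No common prefixes found.

Answer: No, left-factoring is not needed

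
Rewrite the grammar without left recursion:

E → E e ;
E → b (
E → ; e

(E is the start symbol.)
E → b ( E'
E → ; e E'
E' → e ; E'
E' → ε

E is directly left-recursive. The standard transformation for
  A → A α₁ | ... | A α_m | β₁ | ... | β_n
is
  A  → β₁ A' | ... | β_n A'
  A' → α₁ A' | ... | α_m A' | ε

E → b ( becomes E → b ( E'
E → ; e becomes E → ; e E'
E → E e ; becomes E' → e ; E'
Add E' → ε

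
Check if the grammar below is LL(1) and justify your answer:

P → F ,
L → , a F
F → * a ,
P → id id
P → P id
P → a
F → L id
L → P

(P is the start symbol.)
No. Predict set conflict for P: { 'id' }

A grammar is LL(1) if for each non-terminal N with multiple productions, the predict sets of those productions are pairwise disjoint, where PREDICT(N → α) = (FIRST(α) \ {ε}) ∪ (FOLLOW(N) if α ⇒* ε).

Relevant sets:
  FIRST(F) = { '*', ',', 'a', 'id' }
  FIRST(P) = { '*', ',', 'a', 'id' }
  FIRST(L) = { '*', ',', 'a', 'id' }

For P:
  PREDICT(P → F ',') = { '*', ',', 'a', 'id' }
  PREDICT(P → id id) = { 'id' }
  PREDICT(P → P id) = { '*', ',', 'a', 'id' }
  PREDICT(P → a) = { 'a' }
For L:
  PREDICT(L → ',' a F) = { ',' }
  PREDICT(L → P) = { '*', ',', 'a', 'id' }
For F:
  PREDICT(F → '*' a ',') = { '*' }
  PREDICT(F → L id) = { '*', ',', 'a', 'id' }

Conflict found: Predict set conflict for P: { 'id' }
The grammar is NOT LL(1).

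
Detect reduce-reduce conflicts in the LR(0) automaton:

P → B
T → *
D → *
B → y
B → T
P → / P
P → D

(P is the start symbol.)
Yes — I1: [D → * .] vs [T → * .]

A reduce-reduce conflict occurs when an LR(0) state has two complete items [A → α .] and [B → β .] — both call for a reduction, and with no lookahead the parser cannot choose between them.

Augment with P' → P and build the canonical LR(0) collection (I0 = CLOSURE({[P' → . P]}), then GOTO on every symbol after a dot until no new states appear). It has 9 states:
  I0: { [B → . T], [B → . y], [D → . *], [P → . / P], [P → . B], [P → . D], [P' → . P], [T → . *] }  — shift
  I1: { [D → * .], [T → * .] }  — 2 reduces
  I2: { [B → . T], [B → . y], [D → . *], [P → . / P], [P → . B], [P → . D], [P → / . P], [T → . *] }  — shift
  I3: { [P → B .] }  — reduce
  I4: { [P → D .] }  — reduce
  I5: { [P' → P .] }  — accept
  I6: { [B → T .] }  — reduce
  I7: { [B → y .] }  — reduce
  I8: { [P → / P .] }  — reduce

I1 contains complete items [D → * .], [T → * .] — reduce-reduce conflict.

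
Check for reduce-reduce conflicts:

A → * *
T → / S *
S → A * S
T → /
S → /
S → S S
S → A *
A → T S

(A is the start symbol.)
Augment with A' → A and build the canonical LR(0) collection (I0 = CLOSURE({[A' → . A]}), then GOTO on every symbol after a dot until no new states appear). It has 14 states:
  I0: { [A → . * *], [A → . T S], [A' → . A], [T → . / S *], [T → . /] }  — shift
  I1: { [A → * . *] }  — shift
  I2: { [A → . * *], [A → . T S], [S → . /], [S → . A * S], [S → . A *], [S → . S S], [T → . / S *], [T → . /], [T → / . S *], [T → / .] }  — shift, reduce
  I3: { [A' → A .] }  — accept
  I4: { [A → . * *], [A → . T S], [A → T . S], [S → . /], [S → . A * S], [S → . A *], [S → . S S], [T → . / S *], [T → . /] }  — shift
  I5: { [A → . * *], [A → . T S], [S → . /], [S → . A * S], [S → . A *], [S → . S S], [S → / .], [T → . / S *], [T → . /], [T → / . S *], [T → / .] }  — shift, 2 reduces
  I6: { [S → A . * S], [S → A . *] }  — shift
  I7: { [A → . * *], [A → . T S], [A → T S .], [S → . /], [S → . A * S], [S → . A *], [S → . S S], [S → S . S], [T → . / S *], [T → . /] }  — shift, reduce
  I8: { [A → . * *], [A → . T S], [S → . /], [S → . A * S], [S → . A *], [S → . S S], [S → S . S], [S → S S .], [T → . / S *], [T → . /] }  — shift, reduce
  I9: { [A → . * *], [A → . T S], [S → . /], [S → . A * S], [S → . A *], [S → . S S], [S → A * . S], [S → A * .], [T → . / S *], [T → . /] }  — shift, reduce
  I10: { [A → . * *], [A → . T S], [S → . /], [S → . A * S], [S → . A *], [S → . S S], [S → A * S .], [S → S . S], [T → . / S *], [T → . /] }  — shift, reduce
  I11: { [A → . * *], [A → . T S], [S → . /], [S → . A * S], [S → . A *], [S → . S S], [S → S . S], [T → . / S *], [T → . /], [T → / S . *] }  — shift
  I12: { [A → * . *], [T → / S * .] }  — shift, reduce
  I13: { [A → * * .] }  — reduce

I5 contains complete items [S → / .], [T → / .] — reduce-reduce conflict.

Answer: Yes — I5: [S → / .] vs [T → / .]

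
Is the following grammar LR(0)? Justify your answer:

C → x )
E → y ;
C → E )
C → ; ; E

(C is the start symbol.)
Augment with C' → C and build the canonical LR(0) collection (I0 = CLOSURE({[C' → . C]}), then GOTO on every symbol after a dot until no new states appear). It has 11 states:
  I0: { [C → . ; ; E], [C → . E )], [C → . x )], [C' → . C], [E → . y ;] }  — shift
  I1: { [C → ; . ; E] }  — shift
  I2: { [C' → C .] }  — accept
  I3: { [C → E . )] }  — shift
  I4: { [C → x . )] }  — shift
  I5: { [E → y . ;] }  — shift
  I6: { [E → y ; .] }  — reduce
  I7: { [C → x ) .] }  — reduce
  I8: { [C → E ) .] }  — reduce
  I9: { [C → ; ; . E], [E → . y ;] }  — shift
  I10: { [C → ; ; E .] }  — reduce

Every state is either a pure shift/goto state or contains exactly one complete item and nothing to shift — no conflicts. The grammar is LR(0).

Answer: Yes, the grammar is LR(0)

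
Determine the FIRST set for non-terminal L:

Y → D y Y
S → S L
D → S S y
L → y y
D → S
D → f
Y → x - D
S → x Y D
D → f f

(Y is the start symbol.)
To compute FIRST(L), examine every production with L on the left-hand side, reading each right-hand side left to right until a non-nullable symbol is reached.

From L → y y:
  - y is a terminal: add 'y' and stop

Collecting: FIRST(L) = { 'y' }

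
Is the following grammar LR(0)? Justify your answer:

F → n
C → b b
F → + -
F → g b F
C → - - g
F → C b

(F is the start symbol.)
A grammar is LR(0) if no state in the canonical LR(0) collection has:
  - both a shift item (dot before a terminal) and a complete item (shift-reduce conflict), or
  - two or more complete items (reduce-reduce conflict; the accept item [F' → F .] counts as a complete item here).

Augment with F' → F and build the canonical LR(0) collection (I0 = CLOSURE({[F' → . F]}), then GOTO on every symbol after a dot until no new states appear). It has 15 states:
  I0: { [C → . - - g], [C → . b b], [F → . + -], [F → . C b], [F → . g b F], [F → . n], [F' → . F] }  — shift
  I1: { [F → + . -] }  — shift
  I2: { [C → - . - g] }  — shift
  I3: { [F → C . b] }  — shift
  I4: { [F' → F .] }  — accept
  I5: { [C → b . b] }  — shift
  I6: { [F → g . b F] }  — shift
  I7: { [F → n .] }  — reduce
  I8: { [C → . - - g], [C → . b b], [F → . + -], [F → . C b], [F → . g b F], [F → . n], [F → g b . F] }  — shift
  I9: { [F → g b F .] }  — reduce
  I10: { [C → b b .] }  — reduce
  I11: { [F → C b .] }  — reduce
  I12: { [C → - - . g] }  — shift
  I13: { [C → - - g .] }  — reduce
  I14: { [F → + - .] }  — reduce

Every state is either a pure shift/goto state or contains exactly one complete item and nothing to shift — no conflicts. The grammar is LR(0).

Answer: Yes, the grammar is LR(0)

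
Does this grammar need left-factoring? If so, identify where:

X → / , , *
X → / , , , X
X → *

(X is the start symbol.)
Yes, X has productions with common prefix '/ , ,'

Left-factoring is needed when two productions for the same non-terminal
share a common prefix on the right-hand side.

Productions for X:
  X → / , , *
  X → / , , , X
  X → *

Found common prefix '/ , ,' in productions for X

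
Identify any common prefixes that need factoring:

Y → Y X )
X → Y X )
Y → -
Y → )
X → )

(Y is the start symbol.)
No, left-factoring is not needed

Left-factoring is needed when two productions for the same non-terminal
share a common prefix on the right-hand side.

Productions for Y:
  Y → Y X )
  Y → -
  Y → )
Productions for X:
  X → Y X )
  X → )

No common prefixes found.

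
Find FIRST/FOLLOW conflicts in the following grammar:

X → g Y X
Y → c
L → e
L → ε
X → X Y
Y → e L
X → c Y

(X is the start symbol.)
Yes. L → e with FOLLOW(L) on { 'e' }

A FIRST/FOLLOW conflict occurs when a non-terminal N has a nullable alternative N → β (β ⇒* ε) and another alternative N → α with FIRST(α) ∩ FOLLOW(N) ≠ ∅: on such a lookahead the parser cannot decide between expanding α and letting N vanish via β.

Nullable non-terminals: L.

L: nullable alternative(s) L → ε; FOLLOW(L) = { $, 'c', 'e', 'g' }
  L → e: FIRST \ {ε} = { 'e' } — overlaps FOLLOW(L) on { 'e' }: CONFLICT
  L → ε: FIRST \ {ε} = { } — this is the only nullable alternative, skip

X, Y have no nullable alternative, so no FIRST/FOLLOW check is needed there.

So the grammar has 1 FIRST/FOLLOW conflict (marked CONFLICT above).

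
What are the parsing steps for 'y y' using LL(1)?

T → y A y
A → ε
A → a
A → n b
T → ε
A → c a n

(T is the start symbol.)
LL(1) parsing maintains a stack (initially the start symbol over $) and the input. At each step: if the stack top is a terminal, match it against the current input token; if it is a non-terminal N, replace it with the RHS of M[N, lookahead] (the unique production whose predict set contains the lookahead).

Stack is shown with the top on the left.

Stack    Input  Action
----------------------
T $      y y $  output T → y A y
y A y $  y y $  match 'y'
A y $    y $    output A → ε
y $      y $    match 'y'
$        $      accept

The string is accepted.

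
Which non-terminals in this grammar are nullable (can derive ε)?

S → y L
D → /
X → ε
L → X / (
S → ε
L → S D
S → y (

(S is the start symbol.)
{ 'S', 'X' }

ε-productions: X → ε, S → ε
So X, S are immediately nullable.
No further non-terminal can be added: every production for the remaining non-terminals contains a terminal or a non-nullable non-terminal.
Nullable = { 'S', 'X' }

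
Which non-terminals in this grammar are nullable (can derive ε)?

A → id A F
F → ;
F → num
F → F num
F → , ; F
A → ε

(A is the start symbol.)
{ 'A' }

ε-productions: A → ε
So A is immediately nullable.
No further non-terminal can be added: every production for the remaining non-terminals contains a terminal or a non-nullable non-terminal.
Nullable = { 'A' }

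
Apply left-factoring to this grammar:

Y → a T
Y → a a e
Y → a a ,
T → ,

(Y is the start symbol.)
Left-factoring transforms A → αβ₁ | αβ₂ into A → αA' and A' → β₁ | β₂
(α is the longest common prefix among the alternatives). Repeat until
no nonterminal has two alternatives with a common prefix.

Round 1: Y has alternatives sharing prefix 'a'. Introduce Y': Y → a Y'
  Add: Y' → T
  Add: Y' → a e
  Add: Y' → a ,

Round 2: Y' has alternatives sharing prefix 'a'. Introduce Y'': Y' → a Y''
  Add: Y'' → e
  Add: Y'' → ,

No remaining common prefixes — done.

Resulting grammar:
Y → a Y'
Y' → T
Y' → a Y''
Y'' → e
Y'' → ,
T → ,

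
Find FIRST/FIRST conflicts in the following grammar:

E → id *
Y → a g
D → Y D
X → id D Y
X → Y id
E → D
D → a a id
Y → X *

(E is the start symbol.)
Yes. E → id '*' / E → D on { 'id' }; Y → a g / Y → X '*' on { 'a' }; D → Y D / D → a a id on { 'a' }; X → id D Y / X → Y id on { 'id' }

A FIRST/FIRST conflict occurs when two productions N → α and N → β for the same non-terminal have FIRST(α) ∩ FIRST(β) ≠ ∅ (with ε ∈ FIRST of a nullable right-hand side, so two nullable alternatives also conflict).

FIRST sets of the non-terminals at (or reachable through a nullable prefix from) the front of some alternative:
  FIRST(D) = { 'a', 'id' }
  FIRST(X) = { 'a', 'id' }
  FIRST(Y) = { 'a', 'id' }

Productions for E:
  E → id *: FIRST = { 'id' }
  E → D: FIRST = { 'a', 'id' }
Productions for Y:
  Y → a g: FIRST = { 'a' }
  Y → X *: FIRST = { 'a', 'id' }
Productions for D:
  D → Y D: FIRST = { 'a', 'id' }
  D → a a id: FIRST = { 'a' }
Productions for X:
  X → id D Y: FIRST = { 'id' }
  X → Y id: FIRST = { 'a', 'id' }

Conflict for E: E → id * and E → D
  Overlap: { 'id' }
Conflict for Y: Y → a g and Y → X *
  Overlap: { 'a' }
Conflict for D: D → Y D and D → a a id
  Overlap: { 'a' }
Conflict for X: X → id D Y and X → Y id
  Overlap: { 'id' }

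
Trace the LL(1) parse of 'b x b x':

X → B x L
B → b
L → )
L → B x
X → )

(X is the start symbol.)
Stack is shown with the top on the left.

Stack    Input      Action
--------------------------
X $      b x b x $  output X → B x L
B x L $  b x b x $  output B → b
b x L $  b x b x $  match 'b'
x L $    x b x $    match 'x'
L $      b x $      output L → B x
B x $    b x $      output B → b
b x $    b x $      match 'b'
x $      x $        match 'x'
$        $          accept

The string is accepted.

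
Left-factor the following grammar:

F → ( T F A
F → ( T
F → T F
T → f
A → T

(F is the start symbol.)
F → ( T F'
F' → F A
F' → ε
F → T F
T → f
A → T

Left-factoring transforms A → αβ₁ | αβ₂ into A → αA' and A' → β₁ | β₂
(α is the longest common prefix among the alternatives). Repeat until
no nonterminal has two alternatives with a common prefix.

Round 1: F has alternatives sharing prefix '( T'. Introduce F': F → ( T F'
  Add: F' → F A
  Add: F' → ε

No remaining common prefixes — done.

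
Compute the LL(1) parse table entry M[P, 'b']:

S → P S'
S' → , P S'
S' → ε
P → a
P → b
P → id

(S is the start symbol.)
To find M[P, 'b'], we find productions for P where 'b' is in the predict set (PREDICT(N → α) = (FIRST(α) \ {ε}) ∪ (FOLLOW(N) if α ⇒* ε)).

P → a: PREDICT = { 'a' }
P → b: PREDICT = { 'b' }
  'b' is in predict set, so this production goes in M[P, 'b']
P → id: PREDICT = { 'id' }

M[P, 'b'] = P → b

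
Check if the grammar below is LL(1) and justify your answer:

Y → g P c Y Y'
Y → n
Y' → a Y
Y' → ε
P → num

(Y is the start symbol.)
No. Predict set conflict for Y': { 'a' }

A grammar is LL(1) if for each non-terminal N with multiple productions, the predict sets of those productions are pairwise disjoint, where PREDICT(N → α) = (FIRST(α) \ {ε}) ∪ (FOLLOW(N) if α ⇒* ε).

Relevant sets:
  FOLLOW(Y') = { $, 'a' }

For Y:
  PREDICT(Y → g P c Y Y') = { 'g' }
  PREDICT(Y → n) = { 'n' }
For Y':
  PREDICT(Y' → a Y) = { 'a' }
  PREDICT(Y' → ε) = { $, 'a' }
P has a single production, so nothing to check there.

Conflict found: Predict set conflict for Y': { 'a' }
The grammar is NOT LL(1).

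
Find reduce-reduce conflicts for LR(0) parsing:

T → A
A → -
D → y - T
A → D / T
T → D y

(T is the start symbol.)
No reduce-reduce conflicts

Augment with T' → T and build the canonical LR(0) collection (I0 = CLOSURE({[T' → . T]}), then GOTO on every symbol after a dot until no new states appear). It has 11 states:
  I0: { [A → . -], [A → . D / T], [D → . y - T], [T → . A], [T → . D y], [T' → . T] }  — shift
  I1: { [A → - .] }  — reduce
  I2: { [T → A .] }  — reduce
  I3: { [A → D . / T], [T → D . y] }  — shift
  I4: { [T' → T .] }  — accept
  I5: { [D → y . - T] }  — shift
  I6: { [A → . -], [A → . D / T], [D → . y - T], [D → y - . T], [T → . A], [T → . D y] }  — shift
  I7: { [D → y - T .] }  — reduce
  I8: { [A → . -], [A → . D / T], [A → D / . T], [D → . y - T], [T → . A], [T → . D y] }  — shift
  I9: { [T → D y .] }  — reduce
  I10: { [A → D / T .] }  — reduce

No state contains more than one complete item.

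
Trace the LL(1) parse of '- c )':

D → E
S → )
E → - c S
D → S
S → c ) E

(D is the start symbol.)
LL(1) parsing maintains a stack (initially the start symbol over $) and the input. At each step: if the stack top is a terminal, match it against the current input token; if it is a non-terminal N, replace it with the RHS of M[N, lookahead] (the unique production whose predict set contains the lookahead).

Stack is shown with the top on the left.

Stack    Input    Action
------------------------
D $      - c ) $  output D → E
E $      - c ) $  output E → - c S
- c S $  - c ) $  match '-'
c S $    c ) $    match 'c'
S $      ) $      output S → )
) $      ) $      match ')'
$        $        accept

The string is accepted.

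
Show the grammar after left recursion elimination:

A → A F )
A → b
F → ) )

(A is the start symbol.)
A → b A'
A' → F ) A'
A' → ε
F → ) )

A is directly left-recursive. The standard transformation for
  A → A α₁ | ... | A α_m | β₁ | ... | β_n
is
  A  → β₁ A' | ... | β_n A'
  A' → α₁ A' | ... | α_m A' | ε

A → b becomes A → b A'
A → A F ) becomes A' → F ) A'
Add A' → ε

Productions for other non-terminals are unchanged:
  F → ) )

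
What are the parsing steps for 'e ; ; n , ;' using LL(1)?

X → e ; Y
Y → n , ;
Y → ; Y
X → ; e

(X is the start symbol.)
LL(1) parsing maintains a stack (initially the start symbol over $) and the input. At each step: if the stack top is a terminal, match it against the current input token; if it is a non-terminal N, replace it with the RHS of M[N, lookahead] (the unique production whose predict set contains the lookahead).

Stack is shown with the top on the left.

Stack    Input          Action
------------------------------
X $      e ; ; n , ; $  output X → e ; Y
e ; Y $  e ; ; n , ; $  match 'e'
; Y $    ; ; n , ; $    match ';'
Y $      ; n , ; $      output Y → ; Y
; Y $    ; n , ; $      match ';'
Y $      n , ; $        output Y → n , ;
n , ; $  n , ; $        match 'n'
, ; $    , ; $          match ','
; $      ; $            match ';'
$        $              accept

The string is accepted.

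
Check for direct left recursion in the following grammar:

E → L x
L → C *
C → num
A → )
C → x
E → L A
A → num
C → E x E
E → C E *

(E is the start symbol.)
Direct left recursion occurs when N → N α for some non-terminal N (the right-hand side begins with the left-hand side itself).

E → L x: starts with L
L → C *: starts with C
C → num: starts with num
A → ): starts with ')'
C → x: starts with x
E → L A: starts with L
A → num: starts with num
C → E x E: starts with E
E → C E *: starts with C

No direct left recursion found.

Answer: No direct left recursion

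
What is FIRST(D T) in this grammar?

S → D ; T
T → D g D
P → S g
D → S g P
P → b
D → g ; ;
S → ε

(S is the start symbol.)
FIRST sets of the non-terminals involved (from the grammar, by fixed-point iteration):
  FIRST(D) = { 'g' }

To compute FIRST(D T), process the symbols left to right:
Symbol D is a non-terminal. Add FIRST(D) \ {ε} = { 'g' }
D is not nullable (ε ∉ FIRST(D)), so stop here.
FIRST(D T) = { 'g' }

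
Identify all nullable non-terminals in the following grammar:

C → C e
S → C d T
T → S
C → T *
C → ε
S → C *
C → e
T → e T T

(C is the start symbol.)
ε-productions: C → ε
So C is immediately nullable.
No further non-terminal can be added: every production for the remaining non-terminals contains a terminal or a non-nullable non-terminal.
Nullable = { 'C' }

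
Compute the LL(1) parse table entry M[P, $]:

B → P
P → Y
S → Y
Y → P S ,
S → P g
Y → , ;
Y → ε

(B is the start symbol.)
P → Y

To find M[P, $], we find productions for P where $ is in the predict set (PREDICT(N → α) = (FIRST(α) \ {ε}) ∪ (FOLLOW(N) if α ⇒* ε)).

Relevant sets:
  FIRST(Y) = { ',', 'g', ε }
  FOLLOW(P) = { $, ',', 'g' }

P → Y: PREDICT = { $, ',', 'g' }
  $ is in predict set, so this production goes in M[P, $]

M[P, $] = P → Y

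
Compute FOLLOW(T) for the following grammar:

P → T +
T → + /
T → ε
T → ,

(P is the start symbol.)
To compute FOLLOW(T), find every occurrence of T on a right-hand side N → α T β: add FIRST(β) \ {ε}, and if β is empty or nullable also add FOLLOW(N). Iterate to a fixed point.

In P → T +: T is followed by '+', add FIRST('+') \ {ε} = { '+' }

Taking the union: FOLLOW(T) = { '+' }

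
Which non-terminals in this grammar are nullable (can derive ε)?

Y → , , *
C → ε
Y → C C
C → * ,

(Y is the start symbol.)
A non-terminal is nullable if it can derive ε (the empty string): either it has an ε-production, or it has a production whose right-hand side consists entirely of nullable non-terminals.

ε-productions: C → ε
So C is immediately nullable.
Y → C C: every symbol on the right is nullable, so Y is nullable too.
Every non-terminal is now nullable.
Nullable = { 'C', 'Y' }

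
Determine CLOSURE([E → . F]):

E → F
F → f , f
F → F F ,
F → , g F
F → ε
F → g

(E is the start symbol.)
{ [E → . F], [F → . , g F], [F → . F F ,], [F → . f , f], [F → . g], [F → .] }

To compute CLOSURE, for each item [A → α.Bβ] where B is a non-terminal, add [B → .γ] for all productions B → γ; repeat for the newly added items until nothing changes.

Start with: [E → . F]
  [E → . F] has the dot before F: add [F → . f , f], [F → . F F ,], [F → . , g F], [F → .], [F → . g]
No further items can be added.

CLOSURE = { [E → . F], [F → . , g F], [F → . F F ,], [F → . f , f], [F → . g], [F → .] }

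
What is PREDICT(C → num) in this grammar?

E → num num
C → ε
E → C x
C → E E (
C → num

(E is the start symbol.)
PREDICT(C → num) = (FIRST(RHS) \ {ε}) ∪ (FOLLOW(C) if ε ∈ FIRST(RHS), i.e. RHS ⇒* ε)
FIRST(num) = { 'num' }
ε ∉ FIRST(num), so FOLLOW(C) is not added.
PREDICT(C → num) = { 'num' }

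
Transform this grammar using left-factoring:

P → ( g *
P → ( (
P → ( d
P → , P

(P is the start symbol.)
P → ( P'
P' → g *
P' → (
P' → d
P → , P

Left-factoring transforms A → αβ₁ | αβ₂ into A → αA' and A' → β₁ | β₂
(α is the longest common prefix among the alternatives). Repeat until
no nonterminal has two alternatives with a common prefix.

Round 1: P has alternatives sharing prefix '('. Introduce P': P → ( P'
  Add: P' → g *
  Add: P' → (
  Add: P' → d

No remaining common prefixes — done.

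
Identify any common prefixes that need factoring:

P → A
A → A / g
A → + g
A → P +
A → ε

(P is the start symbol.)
No, left-factoring is not needed

Left-factoring is needed when two productions for the same non-terminal
share a common prefix on the right-hand side.

Productions for A:
  A → A / g
  A → + g
  A → P +
  A → ε

No common prefixes found.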